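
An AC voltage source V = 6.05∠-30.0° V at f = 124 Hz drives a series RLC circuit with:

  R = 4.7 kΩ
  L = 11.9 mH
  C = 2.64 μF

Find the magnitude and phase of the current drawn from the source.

Step 1 — Angular frequency: ω = 2π·f = 2π·124 = 779.1 rad/s.
Step 2 — Component impedances:
  R: Z = R = 4700 Ω
  L: Z = jωL = j·779.1·0.0119 = 0 + j9.271 Ω
  C: Z = 1/(jωC) = -j/(ω·C) = 0 - j486.2 Ω
Step 3 — Series combination: Z_total = R + L + C = 4700 - j476.9 Ω = 4724∠-5.8° Ω.
Step 4 — Source phasor: V = 6.05∠-30.0° V = 5.239 - j3.025 V.
Step 5 — Ohm's law: I = V / Z_total = (5.239 - j3.025) / (4700 - j476.9) = 0.001168 - j0.0005251 A.
Step 6 — Convert to polar: |I| = 0.001281 A, ∠I = -24.2°.

I = 0.001281∠-24.2° A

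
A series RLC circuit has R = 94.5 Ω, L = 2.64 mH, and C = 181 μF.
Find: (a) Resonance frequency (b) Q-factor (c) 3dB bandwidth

Step 1 — Resonance: ω₀ = 1/√(LC) = 1/√(0.00264·0.000181) = 1447 rad/s.
Step 2 — f₀ = ω₀/(2π) = 230.2 Hz.
Step 3 — Series Q: Q = ω₀L/R = 1447·0.00264/94.5 = 0.04041.
Step 4 — Bandwidth: Δω = ω₀/Q = 3.58e+04 rad/s; BW = Δω/(2π) = 5697 Hz.

(a) f₀ = 230.2 Hz  (b) Q = 0.04041  (c) BW = 5697 Hz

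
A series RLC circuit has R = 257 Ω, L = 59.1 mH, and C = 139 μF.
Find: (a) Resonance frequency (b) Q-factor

Step 1 — Resonance condition Im(Z)=0 gives ω₀ = 1/√(LC).
Step 2 — ω₀ = 1/√(0.0591·0.000139) = 348.9 rad/s.
Step 3 — f₀ = ω₀/(2π) = 55.53 Hz.
Step 4 — Series Q: Q = ω₀L/R = 348.9·0.0591/257 = 0.08023.

(a) f₀ = 55.53 Hz  (b) Q = 0.08023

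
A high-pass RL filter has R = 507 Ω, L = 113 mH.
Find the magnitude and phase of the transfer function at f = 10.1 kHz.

Step 1 — Angular frequency: ω = 2π·1.01e+04 = 6.346e+04 rad/s.
Step 2 — Transfer function: H(jω) = jωL/(R + jωL).
Step 3 — Numerator jωL = j·7171; denominator R + jωL = 507 + j7171.
Step 4 — H = 0.995 + j0.07035.
Step 5 — Magnitude: |H| = 0.9975 (-0.0 dB); phase: φ = 4.0°.

|H| = 0.9975 (-0.0 dB), φ = 4.0°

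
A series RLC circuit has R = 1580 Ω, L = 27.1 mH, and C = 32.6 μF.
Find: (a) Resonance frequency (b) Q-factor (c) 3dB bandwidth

Step 1 — Resonance condition Im(Z)=0 gives ω₀ = 1/√(LC).
Step 2 — ω₀ = 1/√(0.0271·3.26e-05) = 1064 rad/s.
Step 3 — f₀ = ω₀/(2π) = 169.3 Hz.
Step 4 — Series Q: Q = ω₀L/R = 1064·0.0271/1580 = 0.01825.
Step 5 — 3dB bandwidth: Δω = ω₀/Q = 5.83e+04 rad/s; BW = Δω/(2π) = 9279 Hz.

(a) f₀ = 169.3 Hz  (b) Q = 0.01825  (c) BW = 9279 Hz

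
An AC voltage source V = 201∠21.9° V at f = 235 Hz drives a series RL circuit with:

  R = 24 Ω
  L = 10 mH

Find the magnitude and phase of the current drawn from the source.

Step 1 — Angular frequency: ω = 2π·f = 2π·235 = 1477 rad/s.
Step 2 — Component impedances:
  R: Z = R = 24 Ω
  L: Z = jωL = j·1477·0.01 = 0 + j14.77 Ω
Step 3 — Series combination: Z_total = R + L = 24 + j14.77 Ω = 28.18∠31.6° Ω.
Step 4 — Source phasor: V = 201∠21.9° V = 186.5 + j74.97 V.
Step 5 — Ohm's law: I = V / Z_total = (186.5 + j74.97) / (24 + j14.77) = 7.031 - j1.202 A.
Step 6 — Convert to polar: |I| = 7.133 A, ∠I = -9.7°.

I = 7.133∠-9.7° A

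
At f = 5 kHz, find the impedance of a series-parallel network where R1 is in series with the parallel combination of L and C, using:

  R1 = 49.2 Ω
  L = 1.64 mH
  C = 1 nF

Step 1 — Angular frequency: ω = 2π·f = 2π·5000 = 3.142e+04 rad/s.
Step 2 — Component impedances:
  R1: Z = R = 49.2 Ω
  L: Z = jωL = j·3.142e+04·0.00164 = 0 + j51.52 Ω
  C: Z = 1/(jωC) = -j/(ω·C) = 0 - j3.183e+04 Ω
Step 3 — Parallel branch: L || C = 1/(1/L + 1/C) = 0 + j51.61 Ω.
Step 4 — Series with R1: Z_total = R1 + (L || C) = 49.2 + j51.61 Ω = 71.3∠46.4° Ω.

Z = 49.2 + j51.61 Ω = 71.3∠46.4° Ω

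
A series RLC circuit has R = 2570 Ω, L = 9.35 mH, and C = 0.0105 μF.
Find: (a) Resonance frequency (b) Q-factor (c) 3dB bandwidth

Step 1 — Resonance: ω₀ = 1/√(LC) = 1/√(0.00935·1.05e-08) = 1.009e+05 rad/s.
Step 2 — f₀ = ω₀/(2π) = 1.606e+04 Hz.
Step 3 — Series Q: Q = ω₀L/R = 1.009e+05·0.00935/2570 = 0.3672.
Step 4 — Bandwidth: Δω = ω₀/Q = 2.749e+05 rad/s; BW = Δω/(2π) = 4.375e+04 Hz.

(a) f₀ = 1.606e+04 Hz  (b) Q = 0.3672  (c) BW = 4.375e+04 Hz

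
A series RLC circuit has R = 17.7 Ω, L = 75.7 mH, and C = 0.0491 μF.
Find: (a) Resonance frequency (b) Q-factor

Step 1 — Resonance condition Im(Z)=0 gives ω₀ = 1/√(LC).
Step 2 — ω₀ = 1/√(0.0757·4.91e-08) = 1.64e+04 rad/s.
Step 3 — f₀ = ω₀/(2π) = 2611 Hz.
Step 4 — Series Q: Q = ω₀L/R = 1.64e+04·0.0757/17.7 = 70.15.

(a) f₀ = 2611 Hz  (b) Q = 70.15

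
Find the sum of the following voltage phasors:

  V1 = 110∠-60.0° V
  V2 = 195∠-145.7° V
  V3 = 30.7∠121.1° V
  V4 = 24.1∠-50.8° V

Step 1 — Convert each phasor to rectangular form:
  V1 = 110·(cos(-60.0°) + j·sin(-60.0°)) = 55 - j95.26 V
  V2 = 195·(cos(-145.7°) + j·sin(-145.7°)) = -161.1 - j109.9 V
  V3 = 30.7·(cos(121.1°) + j·sin(121.1°)) = -15.86 + j26.29 V
  V4 = 24.1·(cos(-50.8°) + j·sin(-50.8°)) = 15.23 - j18.68 V
Step 2 — Sum components: V_total = -106.7 - j197.5 V.
Step 3 — Convert to polar: |V_total| = 224.5 V, ∠V_total = -118.4°.

V_total = 224.5∠-118.4° V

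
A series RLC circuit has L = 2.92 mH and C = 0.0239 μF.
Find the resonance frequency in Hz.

Step 1 — Resonance condition Im(Z)=0 gives ω₀ = 1/√(LC).
Step 2 — ω₀ = 1/√(0.00292·2.39e-08) = 1.197e+05 rad/s.
Step 3 — f₀ = ω₀/(2π) = 1.905e+04 Hz.

f₀ = 1.905e+04 Hz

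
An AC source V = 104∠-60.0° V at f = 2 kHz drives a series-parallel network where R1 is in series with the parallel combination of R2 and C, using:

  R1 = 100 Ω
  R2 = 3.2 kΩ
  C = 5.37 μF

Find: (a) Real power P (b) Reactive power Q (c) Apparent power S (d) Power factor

Step 1 — Angular frequency: ω = 2π·f = 2π·2000 = 1.257e+04 rad/s.
Step 2 — Component impedances:
  R1: Z = R = 100 Ω
  R2: Z = R = 3200 Ω
  C: Z = 1/(jωC) = -j/(ω·C) = 0 - j14.82 Ω
Step 3 — Parallel branch: R2 || C = 1/(1/R2 + 1/C) = 0.06862 - j14.82 Ω.
Step 4 — Series with R1: Z_total = R1 + (R2 || C) = 100.1 - j14.82 Ω = 101.2∠-8.4° Ω.
Step 5 — Source phasor: V = 104∠-60.0° V = 52 - j90.07 V.
Step 6 — Current: I = V / Z = 0.6389 - j0.8054 A = 1.028∠-51.6° A.
Step 7 — Complex power: S = V·I* = 105.8 - j15.66 VA.
Step 8 — Real power: P = Re(S) = 105.8 W.
Step 9 — Reactive power: Q = Im(S) = -15.66 VAR.
Step 10 — Apparent power: |S| = 106.9 VA.
Step 11 — Power factor: PF = P/|S| = 0.9892 (leading).

(a) P = 105.8 W  (b) Q = -15.66 VAR  (c) S = 106.9 VA  (d) PF = 0.9892 (leading)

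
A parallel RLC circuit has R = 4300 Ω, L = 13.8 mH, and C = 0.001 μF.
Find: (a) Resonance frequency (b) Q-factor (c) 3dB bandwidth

Step 1 — Resonance: ω₀ = 1/√(LC) = 1/√(0.0138·1e-09) = 2.692e+05 rad/s.
Step 2 — f₀ = ω₀/(2π) = 4.284e+04 Hz.
Step 3 — Parallel Q: Q = R/(ω₀L) = 4300/(2.692e+05·0.0138) = 1.158.
Step 4 — Bandwidth: Δω = ω₀/Q = 2.326e+05 rad/s; BW = Δω/(2π) = 3.701e+04 Hz.

(a) f₀ = 4.284e+04 Hz  (b) Q = 1.158  (c) BW = 3.701e+04 Hz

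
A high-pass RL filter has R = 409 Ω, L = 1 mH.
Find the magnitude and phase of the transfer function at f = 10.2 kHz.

Step 1 — Angular frequency: ω = 2π·1.02e+04 = 6.409e+04 rad/s.
Step 2 — Transfer function: H(jω) = jωL/(R + jωL).
Step 3 — Numerator jωL = j·64.09; denominator R + jωL = 409 + j64.09.
Step 4 — H = 0.02397 + j0.1529.
Step 5 — Magnitude: |H| = 0.1548 (-16.2 dB); phase: φ = 81.1°.

|H| = 0.1548 (-16.2 dB), φ = 81.1°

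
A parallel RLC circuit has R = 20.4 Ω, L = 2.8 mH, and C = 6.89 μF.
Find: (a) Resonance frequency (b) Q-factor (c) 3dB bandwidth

Step 1 — Resonance: ω₀ = 1/√(LC) = 1/√(0.0028·6.89e-06) = 7200 rad/s.
Step 2 — f₀ = ω₀/(2π) = 1146 Hz.
Step 3 — Parallel Q: Q = R/(ω₀L) = 20.4/(7200·0.0028) = 1.012.
Step 4 — Bandwidth: Δω = ω₀/Q = 7115 rad/s; BW = Δω/(2π) = 1132 Hz.

(a) f₀ = 1146 Hz  (b) Q = 1.012  (c) BW = 1132 Hz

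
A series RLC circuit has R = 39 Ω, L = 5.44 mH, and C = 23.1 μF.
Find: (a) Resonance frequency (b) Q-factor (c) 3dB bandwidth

Step 1 — Resonance: ω₀ = 1/√(LC) = 1/√(0.00544·2.31e-05) = 2821 rad/s.
Step 2 — f₀ = ω₀/(2π) = 449 Hz.
Step 3 — Series Q: Q = ω₀L/R = 2821·0.00544/39 = 0.3935.
Step 4 — Bandwidth: Δω = ω₀/Q = 7169 rad/s; BW = Δω/(2π) = 1141 Hz.

(a) f₀ = 449 Hz  (b) Q = 0.3935  (c) BW = 1141 Hz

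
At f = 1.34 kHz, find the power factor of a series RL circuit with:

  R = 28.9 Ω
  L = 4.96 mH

Step 1 — Angular frequency: ω = 2π·f = 2π·1340 = 8419 rad/s.
Step 2 — Component impedances:
  R: Z = R = 28.9 Ω
  L: Z = jωL = j·8419·0.00496 = 0 + j41.76 Ω
Step 3 — Series combination: Z_total = R + L = 28.9 + j41.76 Ω = 50.79∠55.3° Ω.
Step 4 — Power factor: PF = cos(φ) = Re(Z)/|Z| = 28.9/50.785 = 0.5691.
Step 5 — Type: Im(Z) = 41.76 ⇒ lagging (phase φ = 55.3°).

PF = 0.5691 (lagging, φ = 55.3°)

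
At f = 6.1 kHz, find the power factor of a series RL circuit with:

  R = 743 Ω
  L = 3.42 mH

Step 1 — Angular frequency: ω = 2π·f = 2π·6100 = 3.833e+04 rad/s.
Step 2 — Component impedances:
  R: Z = R = 743 Ω
  L: Z = jωL = j·3.833e+04·0.00342 = 0 + j131.1 Ω
Step 3 — Series combination: Z_total = R + L = 743 + j131.1 Ω = 754.5∠10.0° Ω.
Step 4 — Power factor: PF = cos(φ) = Re(Z)/|Z| = 743/754.5 = 0.9848.
Step 5 — Type: Im(Z) = 131.1 ⇒ lagging (phase φ = 10.0°).

PF = 0.9848 (lagging, φ = 10.0°)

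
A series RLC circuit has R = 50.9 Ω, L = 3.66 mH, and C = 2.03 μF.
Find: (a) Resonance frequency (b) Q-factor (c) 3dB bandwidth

Step 1 — Resonance condition Im(Z)=0 gives ω₀ = 1/√(LC).
Step 2 — ω₀ = 1/√(0.00366·2.03e-06) = 1.16e+04 rad/s.
Step 3 — f₀ = ω₀/(2π) = 1846 Hz.
Step 4 — Series Q: Q = ω₀L/R = 1.16e+04·0.00366/50.9 = 0.8342.
Step 5 — 3dB bandwidth: Δω = ω₀/Q = 1.391e+04 rad/s; BW = Δω/(2π) = 2213 Hz.

(a) f₀ = 1846 Hz  (b) Q = 0.8342  (c) BW = 2213 Hz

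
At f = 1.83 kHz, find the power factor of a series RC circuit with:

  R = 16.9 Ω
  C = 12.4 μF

Step 1 — Angular frequency: ω = 2π·f = 2π·1830 = 1.15e+04 rad/s.
Step 2 — Component impedances:
  R: Z = R = 16.9 Ω
  C: Z = 1/(jωC) = -j/(ω·C) = 0 - j7.014 Ω
Step 3 — Series combination: Z_total = R + C = 16.9 - j7.014 Ω = 18.3∠-22.5° Ω.
Step 4 — Power factor: PF = cos(φ) = Re(Z)/|Z| = 16.9/18.298 = 0.9236.
Step 5 — Type: Im(Z) = -7.014 ⇒ leading (phase φ = -22.5°).

PF = 0.9236 (leading, φ = -22.5°)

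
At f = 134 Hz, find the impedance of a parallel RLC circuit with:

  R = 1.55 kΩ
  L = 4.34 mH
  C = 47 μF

Step 1 — Angular frequency: ω = 2π·f = 2π·134 = 841.9 rad/s.
Step 2 — Component impedances:
  R: Z = R = 1550 Ω
  L: Z = jωL = j·841.9·0.00434 = 0 + j3.654 Ω
  C: Z = 1/(jωC) = -j/(ω·C) = 0 - j25.27 Ω
Step 3 — Parallel combination: 1/Z_total = 1/R + 1/L + 1/C; Z_total = 0.01177 + j4.272 Ω = 4.272∠89.8° Ω.

Z = 0.01177 + j4.272 Ω = 4.272∠89.8° Ω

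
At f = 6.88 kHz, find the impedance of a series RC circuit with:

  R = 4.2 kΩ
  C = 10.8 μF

Step 1 — Angular frequency: ω = 2π·f = 2π·6880 = 4.323e+04 rad/s.
Step 2 — Component impedances:
  R: Z = R = 4200 Ω
  C: Z = 1/(jωC) = -j/(ω·C) = 0 - j2.142 Ω
Step 3 — Series combination: Z_total = R + C = 4200 - j2.142 Ω = 4200∠-0.0° Ω.

Z = 4200 - j2.142 Ω = 4200∠-0.0° Ω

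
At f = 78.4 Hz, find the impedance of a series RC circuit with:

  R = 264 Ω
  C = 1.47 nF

Step 1 — Angular frequency: ω = 2π·f = 2π·78.4 = 492.6 rad/s.
Step 2 — Component impedances:
  R: Z = R = 264 Ω
  C: Z = 1/(jωC) = -j/(ω·C) = 0 - j1.381e+06 Ω
Step 3 — Series combination: Z_total = R + C = 264 - j1.381e+06 Ω = 1.381e+06∠-90.0° Ω.

Z = 264 - j1.381e+06 Ω = 1.381e+06∠-90.0° Ω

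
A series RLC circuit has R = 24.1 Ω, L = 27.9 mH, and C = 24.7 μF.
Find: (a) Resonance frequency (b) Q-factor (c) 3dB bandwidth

Step 1 — Resonance: ω₀ = 1/√(LC) = 1/√(0.0279·2.47e-05) = 1205 rad/s.
Step 2 — f₀ = ω₀/(2π) = 191.7 Hz.
Step 3 — Series Q: Q = ω₀L/R = 1205·0.0279/24.1 = 1.395.
Step 4 — Bandwidth: Δω = ω₀/Q = 863.8 rad/s; BW = Δω/(2π) = 137.5 Hz.

(a) f₀ = 191.7 Hz  (b) Q = 1.395  (c) BW = 137.5 Hz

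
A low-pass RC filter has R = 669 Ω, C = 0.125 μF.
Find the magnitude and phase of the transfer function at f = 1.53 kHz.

Step 1 — Angular frequency: ω = 2π·1530 = 9613 rad/s.
Step 2 — Transfer function: H(jω) = 1/(1 + jωRC).
Step 3 — Denominator: 1 + jωRC = 1 + j·9613·669·1.25e-07 = 1 + j0.8039.
Step 4 — H = 0.6074 - j0.4883.
Step 5 — Magnitude: |H| = 0.7794 (-2.2 dB); phase: φ = -38.8°.

|H| = 0.7794 (-2.2 dB), φ = -38.8°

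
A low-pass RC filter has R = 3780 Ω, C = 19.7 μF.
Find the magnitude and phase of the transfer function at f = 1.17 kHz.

Step 1 — Angular frequency: ω = 2π·1170 = 7351 rad/s.
Step 2 — Transfer function: H(jω) = 1/(1 + jωRC).
Step 3 — Denominator: 1 + jωRC = 1 + j·7351·3780·1.97e-05 = 1 + j547.4.
Step 4 — H = 3.337e-06 - j0.001827.
Step 5 — Magnitude: |H| = 0.001827 (-54.8 dB); phase: φ = -89.9°.

|H| = 0.001827 (-54.8 dB), φ = -89.9°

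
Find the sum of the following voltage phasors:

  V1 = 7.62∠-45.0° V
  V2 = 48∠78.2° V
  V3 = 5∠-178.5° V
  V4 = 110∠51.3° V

Step 1 — Convert each phasor to rectangular form:
  V1 = 7.62·(cos(-45.0°) + j·sin(-45.0°)) = 5.388 - j5.388 V
  V2 = 48·(cos(78.2°) + j·sin(78.2°)) = 9.816 + j46.99 V
  V3 = 5·(cos(-178.5°) + j·sin(-178.5°)) = -4.998 - j0.1309 V
  V4 = 110·(cos(51.3°) + j·sin(51.3°)) = 68.78 + j85.85 V
Step 2 — Sum components: V_total = 78.98 + j127.3 V.
Step 3 — Convert to polar: |V_total| = 149.8 V, ∠V_total = 58.2°.

V_total = 149.8∠58.2° V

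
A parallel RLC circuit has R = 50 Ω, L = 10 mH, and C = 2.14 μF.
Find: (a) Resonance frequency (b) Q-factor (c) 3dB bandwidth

Step 1 — Resonance: ω₀ = 1/√(LC) = 1/√(0.01·2.14e-06) = 6836 rad/s.
Step 2 — f₀ = ω₀/(2π) = 1088 Hz.
Step 3 — Parallel Q: Q = R/(ω₀L) = 50/(6836·0.01) = 0.7314.
Step 4 — Bandwidth: Δω = ω₀/Q = 9346 rad/s; BW = Δω/(2π) = 1487 Hz.

(a) f₀ = 1088 Hz  (b) Q = 0.7314  (c) BW = 1487 Hz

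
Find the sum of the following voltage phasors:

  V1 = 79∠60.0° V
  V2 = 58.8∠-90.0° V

Step 1 — Convert each phasor to rectangular form:
  V1 = 79·(cos(60.0°) + j·sin(60.0°)) = 39.5 + j68.42 V
  V2 = 58.8·(cos(-90.0°) + j·sin(-90.0°)) = 0 - j58.8 V
Step 2 — Sum components: V_total = 39.5 + j9.616 V.
Step 3 — Convert to polar: |V_total| = 40.65 V, ∠V_total = 13.7°.

V_total = 40.65∠13.7° V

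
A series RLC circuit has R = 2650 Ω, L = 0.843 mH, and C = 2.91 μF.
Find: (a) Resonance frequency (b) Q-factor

Step 1 — Resonance condition Im(Z)=0 gives ω₀ = 1/√(LC).
Step 2 — ω₀ = 1/√(0.000843·2.91e-06) = 2.019e+04 rad/s.
Step 3 — f₀ = ω₀/(2π) = 3213 Hz.
Step 4 — Series Q: Q = ω₀L/R = 2.019e+04·0.000843/2650 = 0.006423.

(a) f₀ = 3213 Hz  (b) Q = 0.006423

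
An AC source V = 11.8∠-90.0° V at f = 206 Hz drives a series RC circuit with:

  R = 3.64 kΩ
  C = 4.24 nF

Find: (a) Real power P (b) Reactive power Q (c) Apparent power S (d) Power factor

Step 1 — Angular frequency: ω = 2π·f = 2π·206 = 1294 rad/s.
Step 2 — Component impedances:
  R: Z = R = 3640 Ω
  C: Z = 1/(jωC) = -j/(ω·C) = 0 - j1.822e+05 Ω
Step 3 — Series combination: Z_total = R + C = 3640 - j1.822e+05 Ω = 1.823e+05∠-88.9° Ω.
Step 4 — Source phasor: V = 11.8∠-90.0° V = 0 - j11.8 V.
Step 5 — Current: I = V / Z = 6.473e-05 - j1.293e-06 A = 6.475e-05∠-1.1° A.
Step 6 — Complex power: S = V·I* = 1.526e-05 - j0.0007638 VA.
Step 7 — Real power: P = Re(S) = 1.526e-05 W.
Step 8 — Reactive power: Q = Im(S) = -0.0007638 VAR.
Step 9 — Apparent power: |S| = 0.000764 VA.
Step 10 — Power factor: PF = P/|S| = 0.01997 (leading).

(a) P = 1.526e-05 W  (b) Q = -0.0007638 VAR  (c) S = 0.000764 VA  (d) PF = 0.01997 (leading)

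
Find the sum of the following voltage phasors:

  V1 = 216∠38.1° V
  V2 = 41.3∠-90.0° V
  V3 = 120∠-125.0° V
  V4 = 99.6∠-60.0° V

Step 1 — Convert each phasor to rectangular form:
  V1 = 216·(cos(38.1°) + j·sin(38.1°)) = 170 + j133.3 V
  V2 = 41.3·(cos(-90.0°) + j·sin(-90.0°)) = 0 - j41.3 V
  V3 = 120·(cos(-125.0°) + j·sin(-125.0°)) = -68.83 - j98.3 V
  V4 = 99.6·(cos(-60.0°) + j·sin(-60.0°)) = 49.8 - j86.26 V
Step 2 — Sum components: V_total = 150.9 - j92.57 V.
Step 3 — Convert to polar: |V_total| = 177.1 V, ∠V_total = -31.5°.

V_total = 177.1∠-31.5° V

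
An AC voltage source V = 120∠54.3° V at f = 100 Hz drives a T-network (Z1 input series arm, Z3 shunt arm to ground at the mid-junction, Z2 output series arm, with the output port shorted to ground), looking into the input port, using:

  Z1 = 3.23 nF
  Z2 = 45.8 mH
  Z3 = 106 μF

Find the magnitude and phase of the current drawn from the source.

Step 1 — Angular frequency: ω = 2π·f = 2π·100 = 628.3 rad/s.
Step 2 — Component impedances:
  Z1: Z = 1/(jωC) = -j/(ω·C) = 0 - j4.927e+05 Ω
  Z2: Z = jωL = j·628.3·0.0458 = 0 + j28.78 Ω
  Z3: Z = 1/(jωC) = -j/(ω·C) = 0 - j15.01 Ω
Step 3 — With the output port shorted to ground, the output series arm Z2 runs from the junction to ground; the shunt arm Z3 also runs from the junction to ground. They appear in parallel: Z3 || Z2 = 0 - j31.4 Ω.
Step 4 — Series with input arm Z1: Z_in = Z1 + (Z3 || Z2) = 0 - j4.928e+05 Ω = 4.928e+05∠-90.0° Ω.
Step 5 — Source phasor: V = 120∠54.3° V = 70.02 + j97.45 V.
Step 6 — Ohm's law: I = V / Z_total = (70.02 + j97.45) / (0 - j4.928e+05) = -0.0001978 + j0.0001421 A.
Step 7 — Convert to polar: |I| = 0.0002435 A, ∠I = 144.3°.

I = 0.0002435∠144.3° A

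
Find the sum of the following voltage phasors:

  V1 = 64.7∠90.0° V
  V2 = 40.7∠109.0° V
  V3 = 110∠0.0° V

Step 1 — Convert each phasor to rectangular form:
  V1 = 64.7·(cos(90.0°) + j·sin(90.0°)) = 0 + j64.7 V
  V2 = 40.7·(cos(109.0°) + j·sin(109.0°)) = -13.25 + j38.48 V
  V3 = 110·(cos(0.0°) + j·sin(0.0°)) = 110 V
Step 2 — Sum components: V_total = 96.75 + j103.2 V.
Step 3 — Convert to polar: |V_total| = 141.4 V, ∠V_total = 46.8°.

V_total = 141.4∠46.8° V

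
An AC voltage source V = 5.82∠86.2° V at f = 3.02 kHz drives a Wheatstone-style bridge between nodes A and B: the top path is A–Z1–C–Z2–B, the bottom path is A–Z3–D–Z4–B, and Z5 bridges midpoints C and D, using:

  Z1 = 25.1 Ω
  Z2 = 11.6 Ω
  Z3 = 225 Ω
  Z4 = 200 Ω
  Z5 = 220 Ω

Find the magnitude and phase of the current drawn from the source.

Step 1 — Angular frequency: ω = 2π·f = 2π·3020 = 1.898e+04 rad/s.
Step 2 — Component impedances:
  Z1: Z = R = 25.1 Ω
  Z2: Z = R = 11.6 Ω
  Z3: Z = R = 225 Ω
  Z4: Z = R = 200 Ω
  Z5: Z = R = 220 Ω
Step 3 — Bridge requires nodal analysis (the Z5 bridge couples midpoints C and D, so the two paths cannot be reduced to a simple series/parallel combination). Setting node B to ground and injecting 1 A at node A, the 3-node admittance system at A, C, D solves to V_A = Z_AB = 33.7 Ω = 33.7∠0.0° Ω.
Step 4 — Source phasor: V = 5.82∠86.2° V = 0.3857 + j5.807 V.
Step 5 — Ohm's law: I = V / Z_total = (0.3857 + j5.807) / (33.7) = 0.01145 + j0.1723 A.
Step 6 — Convert to polar: |I| = 0.1727 A, ∠I = 86.2°.

I = 0.1727∠86.2° A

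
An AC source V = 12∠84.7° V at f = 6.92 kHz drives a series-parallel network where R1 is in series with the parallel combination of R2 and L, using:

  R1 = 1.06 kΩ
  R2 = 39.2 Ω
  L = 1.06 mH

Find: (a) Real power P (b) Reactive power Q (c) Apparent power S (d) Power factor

Step 1 — Angular frequency: ω = 2π·f = 2π·6920 = 4.348e+04 rad/s.
Step 2 — Component impedances:
  R1: Z = R = 1060 Ω
  R2: Z = R = 39.2 Ω
  L: Z = jωL = j·4.348e+04·0.00106 = 0 + j46.09 Ω
Step 3 — Parallel branch: R2 || L = 1/(1/R2 + 1/L) = 22.75 + j19.35 Ω.
Step 4 — Series with R1: Z_total = R1 + (R2 || L) = 1083 + j19.35 Ω = 1083∠1.0° Ω.
Step 5 — Source phasor: V = 12∠84.7° V = 1.108 + j11.95 V.
Step 6 — Current: I = V / Z = 0.001221 + j0.01101 A = 0.01108∠83.7° A.
Step 7 — Complex power: S = V·I* = 0.133 + j0.002376 VA.
Step 8 — Real power: P = Re(S) = 0.133 W.
Step 9 — Reactive power: Q = Im(S) = 0.002376 VAR.
Step 10 — Apparent power: |S| = 0.133 VA.
Step 11 — Power factor: PF = P/|S| = 0.9998 (lagging).

(a) P = 0.133 W  (b) Q = 0.002376 VAR  (c) S = 0.133 VA  (d) PF = 0.9998 (lagging)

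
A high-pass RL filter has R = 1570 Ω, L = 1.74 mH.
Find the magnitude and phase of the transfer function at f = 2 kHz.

Step 1 — Angular frequency: ω = 2π·2000 = 1.257e+04 rad/s.
Step 2 — Transfer function: H(jω) = jωL/(R + jωL).
Step 3 — Numerator jωL = j·21.87; denominator R + jωL = 1570 + j21.87.
Step 4 — H = 0.0001939 + j0.01392.
Step 5 — Magnitude: |H| = 0.01393 (-37.1 dB); phase: φ = 89.2°.

|H| = 0.01393 (-37.1 dB), φ = 89.2°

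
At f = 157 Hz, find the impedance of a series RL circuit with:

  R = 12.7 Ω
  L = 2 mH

Step 1 — Angular frequency: ω = 2π·f = 2π·157 = 986.5 rad/s.
Step 2 — Component impedances:
  R: Z = R = 12.7 Ω
  L: Z = jωL = j·986.5·0.002 = 0 + j1.973 Ω
Step 3 — Series combination: Z_total = R + L = 12.7 + j1.973 Ω = 12.85∠8.8° Ω.

Z = 12.7 + j1.973 Ω = 12.85∠8.8° Ω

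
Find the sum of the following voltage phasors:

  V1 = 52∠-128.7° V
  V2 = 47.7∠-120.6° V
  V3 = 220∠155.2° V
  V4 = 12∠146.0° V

Step 1 — Convert each phasor to rectangular form:
  V1 = 52·(cos(-128.7°) + j·sin(-128.7°)) = -32.51 - j40.58 V
  V2 = 47.7·(cos(-120.6°) + j·sin(-120.6°)) = -24.28 - j41.06 V
  V3 = 220·(cos(155.2°) + j·sin(155.2°)) = -199.7 + j92.28 V
  V4 = 12·(cos(146.0°) + j·sin(146.0°)) = -9.948 + j6.71 V
Step 2 — Sum components: V_total = -266.5 + j17.35 V.
Step 3 — Convert to polar: |V_total| = 267 V, ∠V_total = 176.3°.

V_total = 267∠176.3° V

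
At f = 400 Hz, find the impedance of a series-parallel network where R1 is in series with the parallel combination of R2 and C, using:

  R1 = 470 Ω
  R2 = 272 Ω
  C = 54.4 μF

Step 1 — Angular frequency: ω = 2π·f = 2π·400 = 2513 rad/s.
Step 2 — Component impedances:
  R1: Z = R = 470 Ω
  R2: Z = R = 272 Ω
  C: Z = 1/(jωC) = -j/(ω·C) = 0 - j7.314 Ω
Step 3 — Parallel branch: R2 || C = 1/(1/R2 + 1/C) = 0.1965 - j7.309 Ω.
Step 4 — Series with R1: Z_total = R1 + (R2 || C) = 470.2 - j7.309 Ω = 470.3∠-0.9° Ω.

Z = 470.2 - j7.309 Ω = 470.3∠-0.9° Ω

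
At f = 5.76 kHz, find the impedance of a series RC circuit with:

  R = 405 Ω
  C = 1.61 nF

Step 1 — Angular frequency: ω = 2π·f = 2π·5760 = 3.619e+04 rad/s.
Step 2 — Component impedances:
  R: Z = R = 405 Ω
  C: Z = 1/(jωC) = -j/(ω·C) = 0 - j1.716e+04 Ω
Step 3 — Series combination: Z_total = R + C = 405 - j1.716e+04 Ω = 1.717e+04∠-88.6° Ω.

Z = 405 - j1.716e+04 Ω = 1.717e+04∠-88.6° Ω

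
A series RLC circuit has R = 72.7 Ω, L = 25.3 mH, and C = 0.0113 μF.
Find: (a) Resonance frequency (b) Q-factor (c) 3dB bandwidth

Step 1 — Resonance: ω₀ = 1/√(LC) = 1/√(0.0253·1.13e-08) = 5.914e+04 rad/s.
Step 2 — f₀ = ω₀/(2π) = 9413 Hz.
Step 3 — Series Q: Q = ω₀L/R = 5.914e+04·0.0253/72.7 = 20.58.
Step 4 — Bandwidth: Δω = ω₀/Q = 2874 rad/s; BW = Δω/(2π) = 457.3 Hz.

(a) f₀ = 9413 Hz  (b) Q = 20.58  (c) BW = 457.3 Hz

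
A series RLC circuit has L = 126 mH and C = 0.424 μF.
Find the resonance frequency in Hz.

Step 1 — Resonance condition Im(Z)=0 gives ω₀ = 1/√(LC).
Step 2 — ω₀ = 1/√(0.126·4.24e-07) = 4326 rad/s.
Step 3 — f₀ = ω₀/(2π) = 688.6 Hz.

f₀ = 688.6 Hz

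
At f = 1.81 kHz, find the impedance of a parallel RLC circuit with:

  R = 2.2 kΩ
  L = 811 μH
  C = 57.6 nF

Step 1 — Angular frequency: ω = 2π·f = 2π·1810 = 1.137e+04 rad/s.
Step 2 — Component impedances:
  R: Z = R = 2200 Ω
  L: Z = jωL = j·1.137e+04·0.000811 = 0 + j9.223 Ω
  C: Z = 1/(jωC) = -j/(ω·C) = 0 - j1527 Ω
Step 3 — Parallel combination: 1/Z_total = 1/R + 1/L + 1/C; Z_total = 0.03914 + j9.279 Ω = 9.279∠89.8° Ω.

Z = 0.03914 + j9.279 Ω = 9.279∠89.8° Ω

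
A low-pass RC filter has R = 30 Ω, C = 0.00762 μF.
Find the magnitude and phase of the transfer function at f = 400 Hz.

Step 1 — Angular frequency: ω = 2π·400 = 2513 rad/s.
Step 2 — Transfer function: H(jω) = 1/(1 + jωRC).
Step 3 — Denominator: 1 + jωRC = 1 + j·2513·30·7.62e-09 = 1 + j0.0005745.
Step 4 — H = 1 - j0.0005745.
Step 5 — Magnitude: |H| = 1 (-0.0 dB); phase: φ = -0.0°.

|H| = 1 (-0.0 dB), φ = -0.0°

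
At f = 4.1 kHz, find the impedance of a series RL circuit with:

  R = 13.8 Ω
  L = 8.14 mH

Step 1 — Angular frequency: ω = 2π·f = 2π·4100 = 2.576e+04 rad/s.
Step 2 — Component impedances:
  R: Z = R = 13.8 Ω
  L: Z = jωL = j·2.576e+04·0.00814 = 0 + j209.7 Ω
Step 3 — Series combination: Z_total = R + L = 13.8 + j209.7 Ω = 210.1∠86.2° Ω.

Z = 13.8 + j209.7 Ω = 210.1∠86.2° Ω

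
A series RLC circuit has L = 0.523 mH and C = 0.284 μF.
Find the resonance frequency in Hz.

Step 1 — Resonance condition Im(Z)=0 gives ω₀ = 1/√(LC).
Step 2 — ω₀ = 1/√(0.000523·2.84e-07) = 8.205e+04 rad/s.
Step 3 — f₀ = ω₀/(2π) = 1.306e+04 Hz.

f₀ = 1.306e+04 Hz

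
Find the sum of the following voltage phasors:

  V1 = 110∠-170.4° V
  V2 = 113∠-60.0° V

Step 1 — Convert each phasor to rectangular form:
  V1 = 110·(cos(-170.4°) + j·sin(-170.4°)) = -108.5 - j18.34 V
  V2 = 113·(cos(-60.0°) + j·sin(-60.0°)) = 56.5 - j97.86 V
Step 2 — Sum components: V_total = -51.96 - j116.2 V.
Step 3 — Convert to polar: |V_total| = 127.3 V, ∠V_total = -114.1°.

V_total = 127.3∠-114.1° V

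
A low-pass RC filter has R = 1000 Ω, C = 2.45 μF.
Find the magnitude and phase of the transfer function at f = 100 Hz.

Step 1 — Angular frequency: ω = 2π·100 = 628.3 rad/s.
Step 2 — Transfer function: H(jω) = 1/(1 + jωRC).
Step 3 — Denominator: 1 + jωRC = 1 + j·628.3·1000·2.45e-06 = 1 + j1.539.
Step 4 — H = 0.2968 - j0.4568.
Step 5 — Magnitude: |H| = 0.5448 (-5.3 dB); phase: φ = -57.0°.

|H| = 0.5448 (-5.3 dB), φ = -57.0°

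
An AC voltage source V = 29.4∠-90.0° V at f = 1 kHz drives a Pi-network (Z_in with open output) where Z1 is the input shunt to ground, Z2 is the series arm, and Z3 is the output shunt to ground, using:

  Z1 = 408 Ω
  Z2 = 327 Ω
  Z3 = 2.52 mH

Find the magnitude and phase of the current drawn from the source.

Step 1 — Angular frequency: ω = 2π·f = 2π·1000 = 6283 rad/s.
Step 2 — Component impedances:
  Z1: Z = R = 408 Ω
  Z2: Z = R = 327 Ω
  Z3: Z = jωL = j·6283·0.00252 = 0 + j15.83 Ω
Step 3 — With open output, the series arm Z2 and the output shunt Z3 appear in series to ground: Z2 + Z3 = 327 + j15.83 Ω.
Step 4 — Parallel with input shunt Z1: Z_in = Z1 || (Z2 + Z3) = 181.6 + j4.877 Ω = 181.7∠1.5° Ω.
Step 5 — Source phasor: V = 29.4∠-90.0° V = 0 - j29.4 V.
Step 6 — Ohm's law: I = V / Z_total = (0 - j29.4) / (181.6 + j4.877) = -0.004343 - j0.1618 A.
Step 7 — Convert to polar: |I| = 0.1618 A, ∠I = -91.5°.

I = 0.1618∠-91.5° A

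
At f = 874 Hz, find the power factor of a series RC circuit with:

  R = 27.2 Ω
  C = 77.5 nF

Step 1 — Angular frequency: ω = 2π·f = 2π·874 = 5492 rad/s.
Step 2 — Component impedances:
  R: Z = R = 27.2 Ω
  C: Z = 1/(jωC) = -j/(ω·C) = 0 - j2350 Ω
Step 3 — Series combination: Z_total = R + C = 27.2 - j2350 Ω = 2350∠-89.3° Ω.
Step 4 — Power factor: PF = cos(φ) = Re(Z)/|Z| = 27.2/2349.8 = 0.01158.
Step 5 — Type: Im(Z) = -2350 ⇒ leading (phase φ = -89.3°).

PF = 0.01158 (leading, φ = -89.3°)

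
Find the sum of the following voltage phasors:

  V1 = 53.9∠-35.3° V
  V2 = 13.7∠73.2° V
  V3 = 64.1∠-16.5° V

Step 1 — Convert each phasor to rectangular form:
  V1 = 53.9·(cos(-35.3°) + j·sin(-35.3°)) = 43.99 - j31.15 V
  V2 = 13.7·(cos(73.2°) + j·sin(73.2°)) = 3.96 + j13.12 V
  V3 = 64.1·(cos(-16.5°) + j·sin(-16.5°)) = 61.46 - j18.21 V
Step 2 — Sum components: V_total = 109.4 - j36.24 V.
Step 3 — Convert to polar: |V_total| = 115.3 V, ∠V_total = -18.3°.

V_total = 115.3∠-18.3° V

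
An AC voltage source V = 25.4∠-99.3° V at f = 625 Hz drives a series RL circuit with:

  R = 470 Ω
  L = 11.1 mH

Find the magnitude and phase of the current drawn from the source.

Step 1 — Angular frequency: ω = 2π·f = 2π·625 = 3927 rad/s.
Step 2 — Component impedances:
  R: Z = R = 470 Ω
  L: Z = jωL = j·3927·0.0111 = 0 + j43.59 Ω
Step 3 — Series combination: Z_total = R + L = 470 + j43.59 Ω = 472∠5.3° Ω.
Step 4 — Source phasor: V = 25.4∠-99.3° V = -4.105 - j25.07 V.
Step 5 — Ohm's law: I = V / Z_total = (-4.105 - j25.07) / (470 + j43.59) = -0.01356 - j0.05207 A.
Step 6 — Convert to polar: |I| = 0.05381 A, ∠I = -104.6°.

I = 0.05381∠-104.6° A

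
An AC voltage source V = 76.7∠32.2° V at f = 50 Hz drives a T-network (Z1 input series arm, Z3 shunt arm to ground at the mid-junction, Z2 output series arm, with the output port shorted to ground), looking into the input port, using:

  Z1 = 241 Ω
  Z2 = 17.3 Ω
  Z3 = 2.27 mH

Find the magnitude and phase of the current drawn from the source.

Step 1 — Angular frequency: ω = 2π·f = 2π·50 = 314.2 rad/s.
Step 2 — Component impedances:
  Z1: Z = R = 241 Ω
  Z2: Z = R = 17.3 Ω
  Z3: Z = jωL = j·314.2·0.00227 = 0 + j0.7131 Ω
Step 3 — With the output port shorted to ground, the output series arm Z2 runs from the junction to ground; the shunt arm Z3 also runs from the junction to ground. They appear in parallel: Z3 || Z2 = 0.02935 + j0.7119 Ω.
Step 4 — Series with input arm Z1: Z_in = Z1 + (Z3 || Z2) = 241 + j0.7119 Ω = 241∠0.2° Ω.
Step 5 — Source phasor: V = 76.7∠32.2° V = 64.9 + j40.87 V.
Step 6 — Ohm's law: I = V / Z_total = (64.9 + j40.87) / (241 + j0.7119) = 0.2698 + j0.1688 A.
Step 7 — Convert to polar: |I| = 0.3182 A, ∠I = 32.0°.

I = 0.3182∠32.0° A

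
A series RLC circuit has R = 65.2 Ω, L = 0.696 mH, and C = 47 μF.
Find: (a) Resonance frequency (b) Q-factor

Step 1 — Resonance condition Im(Z)=0 gives ω₀ = 1/√(LC).
Step 2 — ω₀ = 1/√(0.000696·4.7e-05) = 5529 rad/s.
Step 3 — f₀ = ω₀/(2π) = 880 Hz.
Step 4 — Series Q: Q = ω₀L/R = 5529·0.000696/65.2 = 0.05902.

(a) f₀ = 880 Hz  (b) Q = 0.05902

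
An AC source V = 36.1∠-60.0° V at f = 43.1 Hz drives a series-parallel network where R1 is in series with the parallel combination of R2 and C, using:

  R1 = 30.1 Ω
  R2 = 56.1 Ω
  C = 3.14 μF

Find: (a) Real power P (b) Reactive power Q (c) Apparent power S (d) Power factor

Step 1 — Angular frequency: ω = 2π·f = 2π·43.1 = 270.8 rad/s.
Step 2 — Component impedances:
  R1: Z = R = 30.1 Ω
  R2: Z = R = 56.1 Ω
  C: Z = 1/(jωC) = -j/(ω·C) = 0 - j1176 Ω
Step 3 — Parallel branch: R2 || C = 1/(1/R2 + 1/C) = 55.97 - j2.67 Ω.
Step 4 — Series with R1: Z_total = R1 + (R2 || C) = 86.07 - j2.67 Ω = 86.11∠-1.8° Ω.
Step 5 — Source phasor: V = 36.1∠-60.0° V = 18.05 - j31.26 V.
Step 6 — Current: I = V / Z = 0.2208 - j0.3564 A = 0.4192∠-58.2° A.
Step 7 — Complex power: S = V·I* = 15.13 - j0.4692 VA.
Step 8 — Real power: P = Re(S) = 15.13 W.
Step 9 — Reactive power: Q = Im(S) = -0.4692 VAR.
Step 10 — Apparent power: |S| = 15.13 VA.
Step 11 — Power factor: PF = P/|S| = 0.9995 (leading).

(a) P = 15.13 W  (b) Q = -0.4692 VAR  (c) S = 15.13 VA  (d) PF = 0.9995 (leading)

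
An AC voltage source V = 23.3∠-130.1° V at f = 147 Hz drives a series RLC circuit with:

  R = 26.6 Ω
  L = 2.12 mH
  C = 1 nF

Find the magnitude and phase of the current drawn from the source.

Step 1 — Angular frequency: ω = 2π·f = 2π·147 = 923.6 rad/s.
Step 2 — Component impedances:
  R: Z = R = 26.6 Ω
  L: Z = jωL = j·923.6·0.00212 = 0 + j1.958 Ω
  C: Z = 1/(jωC) = -j/(ω·C) = 0 - j1.083e+06 Ω
Step 3 — Series combination: Z_total = R + L + C = 26.6 - j1.083e+06 Ω = 1.083e+06∠-90.0° Ω.
Step 4 — Source phasor: V = 23.3∠-130.1° V = -15.01 - j17.82 V.
Step 5 — Ohm's law: I = V / Z_total = (-15.01 - j17.82) / (26.6 - j1.083e+06) = 1.646e-05 - j1.386e-05 A.
Step 6 — Convert to polar: |I| = 2.152e-05 A, ∠I = -40.1°.

I = 2.152e-05∠-40.1° A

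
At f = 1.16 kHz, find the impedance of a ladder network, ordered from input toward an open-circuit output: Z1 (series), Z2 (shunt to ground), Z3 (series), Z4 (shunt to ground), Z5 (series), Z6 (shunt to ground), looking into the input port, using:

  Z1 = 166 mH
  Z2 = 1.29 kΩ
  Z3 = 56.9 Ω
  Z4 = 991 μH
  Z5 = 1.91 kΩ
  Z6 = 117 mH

Step 1 — Angular frequency: ω = 2π·f = 2π·1160 = 7288 rad/s.
Step 2 — Component impedances:
  Z1: Z = jωL = j·7288·0.166 = 0 + j1210 Ω
  Z2: Z = R = 1290 Ω
  Z3: Z = R = 56.9 Ω
  Z4: Z = jωL = j·7288·0.000991 = 0 + j7.223 Ω
  Z5: Z = R = 1910 Ω
  Z6: Z = jωL = j·7288·0.117 = 0 + j852.8 Ω
Step 3 — Ladder network (open output): work backward from the far end, alternating series and parallel combinations. Z_in = 54.55 + j1217 Ω = 1218∠87.4° Ω.

Z = 54.55 + j1217 Ω = 1218∠87.4° Ω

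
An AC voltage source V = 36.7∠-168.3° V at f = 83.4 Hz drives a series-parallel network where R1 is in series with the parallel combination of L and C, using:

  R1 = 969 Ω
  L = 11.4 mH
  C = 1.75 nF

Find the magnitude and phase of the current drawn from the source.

Step 1 — Angular frequency: ω = 2π·f = 2π·83.4 = 524 rad/s.
Step 2 — Component impedances:
  R1: Z = R = 969 Ω
  L: Z = jωL = j·524·0.0114 = 0 + j5.974 Ω
  C: Z = 1/(jωC) = -j/(ω·C) = 0 - j1.09e+06 Ω
Step 3 — Parallel branch: L || C = 1/(1/L + 1/C) = 0 + j5.974 Ω.
Step 4 — Series with R1: Z_total = R1 + (L || C) = 969 + j5.974 Ω = 969∠0.4° Ω.
Step 5 — Source phasor: V = 36.7∠-168.3° V = -35.94 - j7.442 V.
Step 6 — Ohm's law: I = V / Z_total = (-35.94 - j7.442) / (969 + j5.974) = -0.03713 - j0.007451 A.
Step 7 — Convert to polar: |I| = 0.03787 A, ∠I = -168.7°.

I = 0.03787∠-168.7° A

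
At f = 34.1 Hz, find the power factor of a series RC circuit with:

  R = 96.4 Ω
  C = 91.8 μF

Step 1 — Angular frequency: ω = 2π·f = 2π·34.1 = 214.3 rad/s.
Step 2 — Component impedances:
  R: Z = R = 96.4 Ω
  C: Z = 1/(jωC) = -j/(ω·C) = 0 - j50.84 Ω
Step 3 — Series combination: Z_total = R + C = 96.4 - j50.84 Ω = 109∠-27.8° Ω.
Step 4 — Power factor: PF = cos(φ) = Re(Z)/|Z| = 96.4/108.99 = 0.8845.
Step 5 — Type: Im(Z) = -50.84 ⇒ leading (phase φ = -27.8°).

PF = 0.8845 (leading, φ = -27.8°)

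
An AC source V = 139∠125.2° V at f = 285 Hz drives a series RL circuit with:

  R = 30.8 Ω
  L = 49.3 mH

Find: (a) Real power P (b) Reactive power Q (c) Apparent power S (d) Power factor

Step 1 — Angular frequency: ω = 2π·f = 2π·285 = 1791 rad/s.
Step 2 — Component impedances:
  R: Z = R = 30.8 Ω
  L: Z = jωL = j·1791·0.0493 = 0 + j88.28 Ω
Step 3 — Series combination: Z_total = R + L = 30.8 + j88.28 Ω = 93.5∠70.8° Ω.
Step 4 — Source phasor: V = 139∠125.2° V = -80.12 + j113.6 V.
Step 5 — Current: I = V / Z = 0.8647 + j1.209 A = 1.487∠54.4° A.
Step 6 — Complex power: S = V·I* = 68.07 + j195.1 VA.
Step 7 — Real power: P = Re(S) = 68.07 W.
Step 8 — Reactive power: Q = Im(S) = 195.1 VAR.
Step 9 — Apparent power: |S| = 206.6 VA.
Step 10 — Power factor: PF = P/|S| = 0.3294 (lagging).

(a) P = 68.07 W  (b) Q = 195.1 VAR  (c) S = 206.6 VA  (d) PF = 0.3294 (lagging)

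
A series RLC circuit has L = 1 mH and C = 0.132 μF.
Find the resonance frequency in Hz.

Step 1 — Resonance condition Im(Z)=0 gives ω₀ = 1/√(LC).
Step 2 — ω₀ = 1/√(0.001·1.32e-07) = 8.704e+04 rad/s.
Step 3 — f₀ = ω₀/(2π) = 1.385e+04 Hz.

f₀ = 1.385e+04 Hz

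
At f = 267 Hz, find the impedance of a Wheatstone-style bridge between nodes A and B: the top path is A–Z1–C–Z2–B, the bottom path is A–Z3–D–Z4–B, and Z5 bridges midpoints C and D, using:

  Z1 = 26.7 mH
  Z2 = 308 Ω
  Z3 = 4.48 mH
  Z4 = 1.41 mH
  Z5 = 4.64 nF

Step 1 — Angular frequency: ω = 2π·f = 2π·267 = 1678 rad/s.
Step 2 — Component impedances:
  Z1: Z = jωL = j·1678·0.0267 = 0 + j44.79 Ω
  Z2: Z = R = 308 Ω
  Z3: Z = jωL = j·1678·0.00448 = 0 + j7.516 Ω
  Z4: Z = jωL = j·1678·0.00141 = 0 + j2.365 Ω
  Z5: Z = 1/(jωC) = -j/(ω·C) = 0 - j1.285e+05 Ω
Step 3 — Bridge requires nodal analysis (the Z5 bridge couples midpoints C and D, so the two paths cannot be reduced to a simple series/parallel combination). Setting node B to ground and injecting 1 A at node A, the 3-node admittance system at A, C, D solves to V_A = Z_AB = 0.3075 + j9.827 Ω = 9.832∠88.2° Ω.

Z = 0.3075 + j9.827 Ω = 9.832∠88.2° Ω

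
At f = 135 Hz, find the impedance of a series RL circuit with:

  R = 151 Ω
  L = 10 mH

Step 1 — Angular frequency: ω = 2π·f = 2π·135 = 848.2 rad/s.
Step 2 — Component impedances:
  R: Z = R = 151 Ω
  L: Z = jωL = j·848.2·0.01 = 0 + j8.482 Ω
Step 3 — Series combination: Z_total = R + L = 151 + j8.482 Ω = 151.2∠3.2° Ω.

Z = 151 + j8.482 Ω = 151.2∠3.2° Ω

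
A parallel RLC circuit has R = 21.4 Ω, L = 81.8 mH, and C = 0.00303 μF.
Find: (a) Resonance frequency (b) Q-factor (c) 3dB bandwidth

Step 1 — Resonance: ω₀ = 1/√(LC) = 1/√(0.0818·3.03e-09) = 6.352e+04 rad/s.
Step 2 — f₀ = ω₀/(2π) = 1.011e+04 Hz.
Step 3 — Parallel Q: Q = R/(ω₀L) = 21.4/(6.352e+04·0.0818) = 0.004119.
Step 4 — Bandwidth: Δω = ω₀/Q = 1.542e+07 rad/s; BW = Δω/(2π) = 2.455e+06 Hz.

(a) f₀ = 1.011e+04 Hz  (b) Q = 0.004119  (c) BW = 2.455e+06 Hz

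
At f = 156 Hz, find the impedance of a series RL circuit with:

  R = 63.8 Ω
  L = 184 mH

Step 1 — Angular frequency: ω = 2π·f = 2π·156 = 980.2 rad/s.
Step 2 — Component impedances:
  R: Z = R = 63.8 Ω
  L: Z = jωL = j·980.2·0.184 = 0 + j180.4 Ω
Step 3 — Series combination: Z_total = R + L = 63.8 + j180.4 Ω = 191.3∠70.5° Ω.

Z = 63.8 + j180.4 Ω = 191.3∠70.5° Ω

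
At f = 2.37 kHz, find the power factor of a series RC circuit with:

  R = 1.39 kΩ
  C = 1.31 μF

Step 1 — Angular frequency: ω = 2π·f = 2π·2370 = 1.489e+04 rad/s.
Step 2 — Component impedances:
  R: Z = R = 1390 Ω
  C: Z = 1/(jωC) = -j/(ω·C) = 0 - j51.26 Ω
Step 3 — Series combination: Z_total = R + C = 1390 - j51.26 Ω = 1391∠-2.1° Ω.
Step 4 — Power factor: PF = cos(φ) = Re(Z)/|Z| = 1390/1391 = 0.9993.
Step 5 — Type: Im(Z) = -51.26 ⇒ leading (phase φ = -2.1°).

PF = 0.9993 (leading, φ = -2.1°)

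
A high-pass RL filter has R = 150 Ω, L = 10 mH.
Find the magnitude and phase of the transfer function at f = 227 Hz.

Step 1 — Angular frequency: ω = 2π·227 = 1426 rad/s.
Step 2 — Transfer function: H(jω) = jωL/(R + jωL).
Step 3 — Numerator jωL = j·14.26; denominator R + jωL = 150 + j14.26.
Step 4 — H = 0.00896 + j0.09423.
Step 5 — Magnitude: |H| = 0.09466 (-20.5 dB); phase: φ = 84.6°.

|H| = 0.09466 (-20.5 dB), φ = 84.6°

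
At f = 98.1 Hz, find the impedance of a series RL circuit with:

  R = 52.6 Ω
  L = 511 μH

Step 1 — Angular frequency: ω = 2π·f = 2π·98.1 = 616.4 rad/s.
Step 2 — Component impedances:
  R: Z = R = 52.6 Ω
  L: Z = jωL = j·616.4·0.000511 = 0 + j0.315 Ω
Step 3 — Series combination: Z_total = R + L = 52.6 + j0.315 Ω = 52.6∠0.3° Ω.

Z = 52.6 + j0.315 Ω = 52.6∠0.3° Ω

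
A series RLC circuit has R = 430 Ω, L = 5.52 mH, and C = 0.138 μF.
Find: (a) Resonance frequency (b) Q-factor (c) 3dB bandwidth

Step 1 — Resonance: ω₀ = 1/√(LC) = 1/√(0.00552·1.38e-07) = 3.623e+04 rad/s.
Step 2 — f₀ = ω₀/(2π) = 5766 Hz.
Step 3 — Series Q: Q = ω₀L/R = 3.623e+04·0.00552/430 = 0.4651.
Step 4 — Bandwidth: Δω = ω₀/Q = 7.79e+04 rad/s; BW = Δω/(2π) = 1.24e+04 Hz.

(a) f₀ = 5766 Hz  (b) Q = 0.4651  (c) BW = 1.24e+04 Hz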